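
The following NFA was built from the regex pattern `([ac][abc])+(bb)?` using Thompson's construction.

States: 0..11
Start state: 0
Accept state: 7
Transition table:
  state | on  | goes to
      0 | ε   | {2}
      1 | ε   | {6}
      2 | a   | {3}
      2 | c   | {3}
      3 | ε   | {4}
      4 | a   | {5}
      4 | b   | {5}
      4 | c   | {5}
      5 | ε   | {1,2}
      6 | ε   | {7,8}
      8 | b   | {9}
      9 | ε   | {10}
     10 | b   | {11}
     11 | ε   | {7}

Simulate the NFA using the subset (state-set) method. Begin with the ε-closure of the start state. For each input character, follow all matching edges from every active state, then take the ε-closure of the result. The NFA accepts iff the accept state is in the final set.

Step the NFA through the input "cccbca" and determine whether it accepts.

S₀ = ε-closure({0}) = {0,2}
'c' @ 1: {3,4}
'c' @ 2: {1,2,5,6,7,8}  ✓accept
'c' @ 3: {3,4}
'b' @ 4: {1,2,5,6,7,8}  ✓accept
'c' @ 5: {3,4}
'a' @ 6: {1,2,5,6,7,8}  ✓accept
final: {1,2,5,6,7,8}; accept 7 in set

Answer: ACCEPT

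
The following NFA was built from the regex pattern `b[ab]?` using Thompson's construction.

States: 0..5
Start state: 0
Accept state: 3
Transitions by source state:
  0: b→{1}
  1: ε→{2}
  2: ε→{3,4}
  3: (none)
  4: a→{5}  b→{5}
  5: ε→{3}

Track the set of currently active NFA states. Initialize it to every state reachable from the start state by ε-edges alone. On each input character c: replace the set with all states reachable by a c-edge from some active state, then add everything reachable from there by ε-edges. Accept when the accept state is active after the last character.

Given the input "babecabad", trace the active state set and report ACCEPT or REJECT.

start: ε-closure({0}) = {0}
'b' @ 1: {1,2,3,4}  ✓accept
'a' @ 2: {3,5}  ✓accept
'b' @ 3: {}  — dead — no transitions
rest 'ecabad' ignored (set empty)
end set {} — state 3 not in

Answer: REJECT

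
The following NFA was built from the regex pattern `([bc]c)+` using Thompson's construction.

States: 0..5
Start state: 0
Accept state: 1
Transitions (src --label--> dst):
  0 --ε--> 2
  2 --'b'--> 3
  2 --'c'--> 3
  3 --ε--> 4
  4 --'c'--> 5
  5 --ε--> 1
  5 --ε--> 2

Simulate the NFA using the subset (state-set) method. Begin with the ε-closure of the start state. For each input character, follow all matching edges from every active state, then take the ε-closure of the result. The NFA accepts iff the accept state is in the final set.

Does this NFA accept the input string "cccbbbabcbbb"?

Answer: REJECT

Derivation:
start: ε-closure({0}) = {0,2}
'c' @ 1: {3,4}
'c' @ 2: {1,2,5}  [accepting]
'c' @ 3: {3,4}
'b' @ 4: {}  — no active states
rest 'bbabcbbb' ignored (set empty)
after full input: {}  (accept=1 not in)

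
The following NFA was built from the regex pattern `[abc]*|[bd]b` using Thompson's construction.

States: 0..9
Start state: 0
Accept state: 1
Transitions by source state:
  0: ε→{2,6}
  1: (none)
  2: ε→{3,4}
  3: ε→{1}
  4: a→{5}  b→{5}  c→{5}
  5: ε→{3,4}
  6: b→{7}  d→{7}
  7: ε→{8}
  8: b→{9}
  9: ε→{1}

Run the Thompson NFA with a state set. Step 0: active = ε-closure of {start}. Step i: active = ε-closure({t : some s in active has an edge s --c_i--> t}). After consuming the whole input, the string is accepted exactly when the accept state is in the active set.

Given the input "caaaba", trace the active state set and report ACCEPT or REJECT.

start: ε-closure({0}) = {0,1,2,3,4,6}
'c' @ 1: {1,3,4,5}  [accepting]
'a' @ 2: {1,3,4,5}  [accepting]
'a' @ 3: {1,3,4,5}  [accepting]
'a' @ 4: {1,3,4,5}  [accepting]
'b' @ 5: {1,3,4,5}  [accepting]
'a' @ 6: {1,3,4,5}  [accepting]
end set {1,3,4,5} — state 1 in

Answer: ACCEPT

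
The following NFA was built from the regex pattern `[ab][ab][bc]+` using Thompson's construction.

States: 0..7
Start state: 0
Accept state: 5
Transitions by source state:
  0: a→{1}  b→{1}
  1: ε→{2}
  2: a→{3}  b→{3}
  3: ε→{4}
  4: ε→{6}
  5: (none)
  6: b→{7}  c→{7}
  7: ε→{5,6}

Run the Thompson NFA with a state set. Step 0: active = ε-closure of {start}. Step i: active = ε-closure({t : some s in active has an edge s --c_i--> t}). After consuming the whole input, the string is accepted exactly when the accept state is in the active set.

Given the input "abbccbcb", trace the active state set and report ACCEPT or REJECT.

initial (ε-close {0}): {0}
'a' @ 1: {1,2}
'b' @ 2: {3,4,6}
'b' @ 3: {5,6,7}  [accepting]
'c' @ 4: {5,6,7}  [accepting]
'c' @ 5: {5,6,7}  [accepting]
'b' @ 6: {5,6,7}  [accepting]
'c' @ 7: {5,6,7}  [accepting]
'b' @ 8: {5,6,7}  [accepting]
final: {5,6,7}; accept 5 in set

Answer: ACCEPT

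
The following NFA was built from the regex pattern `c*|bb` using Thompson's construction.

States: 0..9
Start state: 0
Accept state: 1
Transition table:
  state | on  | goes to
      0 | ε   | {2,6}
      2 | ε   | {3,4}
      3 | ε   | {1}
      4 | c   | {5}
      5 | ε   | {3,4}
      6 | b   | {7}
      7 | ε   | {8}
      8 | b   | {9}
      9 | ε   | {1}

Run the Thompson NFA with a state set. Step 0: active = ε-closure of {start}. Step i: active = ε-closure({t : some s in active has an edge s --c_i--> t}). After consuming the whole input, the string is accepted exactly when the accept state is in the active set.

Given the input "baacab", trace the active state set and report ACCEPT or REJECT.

start: ε-closure({0}) = {0,1,2,3,4,6}
'b' @ 1: {7,8}
'a' @ 2: {}  — state set empty
rest 'acab' ignored (set empty)
end set {} — state 1 not in

Answer: REJECT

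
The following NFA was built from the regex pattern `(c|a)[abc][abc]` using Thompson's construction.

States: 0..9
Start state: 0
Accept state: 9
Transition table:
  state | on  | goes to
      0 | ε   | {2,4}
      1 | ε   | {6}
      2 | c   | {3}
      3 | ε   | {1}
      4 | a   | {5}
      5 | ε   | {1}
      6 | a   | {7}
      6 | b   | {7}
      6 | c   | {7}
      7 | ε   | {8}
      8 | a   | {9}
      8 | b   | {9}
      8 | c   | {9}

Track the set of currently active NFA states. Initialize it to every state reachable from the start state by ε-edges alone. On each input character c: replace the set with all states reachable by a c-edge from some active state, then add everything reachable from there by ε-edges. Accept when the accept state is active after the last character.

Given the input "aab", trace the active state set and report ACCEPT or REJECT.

Answer: ACCEPT

Trace:
S₀ = ε-closure({0}) = {0,2,4}
'a' @ 1: {1,5,6}
'a' @ 2: {7,8}
'b' @ 3: {9}  [accepting]
final: {9}; accept 9 in set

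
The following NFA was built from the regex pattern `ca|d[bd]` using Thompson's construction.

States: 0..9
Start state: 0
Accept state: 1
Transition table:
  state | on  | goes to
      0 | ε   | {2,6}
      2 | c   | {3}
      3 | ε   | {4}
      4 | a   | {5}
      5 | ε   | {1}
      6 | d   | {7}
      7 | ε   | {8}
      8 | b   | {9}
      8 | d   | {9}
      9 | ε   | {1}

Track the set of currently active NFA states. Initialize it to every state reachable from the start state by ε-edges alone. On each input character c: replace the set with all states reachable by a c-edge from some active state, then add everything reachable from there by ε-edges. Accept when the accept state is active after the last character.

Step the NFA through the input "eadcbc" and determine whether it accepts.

Answer: REJECT

Steps:
start: ε-closure({0}) = {0,2,6}
'e' @ 1: {}  — state set empty
rest 'adcbc' ignored (set empty)
after full input: {}  (accept=1 not in)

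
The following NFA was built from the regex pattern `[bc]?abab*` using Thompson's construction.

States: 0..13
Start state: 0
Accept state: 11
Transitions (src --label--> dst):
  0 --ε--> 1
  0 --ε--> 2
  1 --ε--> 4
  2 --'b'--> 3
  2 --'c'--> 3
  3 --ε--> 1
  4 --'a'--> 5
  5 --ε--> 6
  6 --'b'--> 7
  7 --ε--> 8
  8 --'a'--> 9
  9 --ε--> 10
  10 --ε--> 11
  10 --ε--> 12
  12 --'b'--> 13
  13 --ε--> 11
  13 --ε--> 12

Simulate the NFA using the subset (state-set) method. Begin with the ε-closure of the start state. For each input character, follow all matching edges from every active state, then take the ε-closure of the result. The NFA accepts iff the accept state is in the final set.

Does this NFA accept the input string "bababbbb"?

Answer: ACCEPT

Derivation:
S₀ = ε-closure({0}) = {0,1,2,4}
'b' @ 1: {1,3,4}
'a' @ 2: {5,6}
'b' @ 3: {7,8}
'a' @ 4: {9,10,11,12}  [accepting]
'b' @ 5: {11,12,13}  [accepting]
'b' @ 6: {11,12,13}  [accepting]
'b' @ 7: {11,12,13}  [accepting]
'b' @ 8: {11,12,13}  [accepting]
end set {11,12,13} — state 11 in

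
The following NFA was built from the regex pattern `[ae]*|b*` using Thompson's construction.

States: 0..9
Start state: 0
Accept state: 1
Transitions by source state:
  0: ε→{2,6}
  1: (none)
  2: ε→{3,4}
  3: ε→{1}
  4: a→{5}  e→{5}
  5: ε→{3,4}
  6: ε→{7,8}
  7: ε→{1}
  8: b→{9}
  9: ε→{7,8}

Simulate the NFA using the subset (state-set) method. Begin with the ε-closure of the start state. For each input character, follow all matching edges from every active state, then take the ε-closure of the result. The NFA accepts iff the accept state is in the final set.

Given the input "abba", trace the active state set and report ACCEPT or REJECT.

Answer: REJECT

Derivation:
start: ε-closure({0}) = {0,1,2,3,4,6,7,8}
'a' @ 1: {1,3,4,5}  [accepting]
'b' @ 2: {}  — no active states
rest 'ba' ignored (set empty)
final: {}; accept 1 not in set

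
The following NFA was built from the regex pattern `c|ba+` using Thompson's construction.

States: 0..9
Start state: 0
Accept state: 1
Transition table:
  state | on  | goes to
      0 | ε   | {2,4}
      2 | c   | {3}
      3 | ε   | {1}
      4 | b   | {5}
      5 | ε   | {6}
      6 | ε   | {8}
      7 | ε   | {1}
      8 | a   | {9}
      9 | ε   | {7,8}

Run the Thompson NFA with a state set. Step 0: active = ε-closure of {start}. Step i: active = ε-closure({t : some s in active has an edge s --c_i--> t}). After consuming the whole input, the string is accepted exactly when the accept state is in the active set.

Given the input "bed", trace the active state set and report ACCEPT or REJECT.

Answer: REJECT

Derivation:
S₀ = ε-closure({0}) = {0,2,4}
'b' @ 1: {5,6,8}
'e' @ 2: {}  — dead — no transitions
rest 'd' ignored (set empty)
final: {}; accept 1 not in set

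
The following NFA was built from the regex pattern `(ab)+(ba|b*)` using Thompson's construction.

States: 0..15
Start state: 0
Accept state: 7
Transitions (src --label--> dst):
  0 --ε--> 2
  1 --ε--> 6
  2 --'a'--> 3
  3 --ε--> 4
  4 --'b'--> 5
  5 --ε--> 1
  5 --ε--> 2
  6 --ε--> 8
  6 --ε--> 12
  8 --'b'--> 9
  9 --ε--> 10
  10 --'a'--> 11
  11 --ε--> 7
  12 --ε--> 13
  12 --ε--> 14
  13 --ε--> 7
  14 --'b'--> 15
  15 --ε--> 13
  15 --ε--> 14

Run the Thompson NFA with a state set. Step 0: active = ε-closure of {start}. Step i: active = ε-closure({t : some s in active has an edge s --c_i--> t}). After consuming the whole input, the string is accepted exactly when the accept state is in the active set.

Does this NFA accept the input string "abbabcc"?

Answer: REJECT

Trace:
initial (ε-close {0}): {0,2}
'a' @ 1: {3,4}
'b' @ 2: {1,2,5,6,7,8,12,13,14}  [accepting]
'b' @ 3: {7,9,10,13,14,15}  [accepting]
'a' @ 4: {7,11}  [accepting]
'b' @ 5: {}  — dead — no transitions
rest 'cc' ignored (set empty)
end set {} — state 7 not in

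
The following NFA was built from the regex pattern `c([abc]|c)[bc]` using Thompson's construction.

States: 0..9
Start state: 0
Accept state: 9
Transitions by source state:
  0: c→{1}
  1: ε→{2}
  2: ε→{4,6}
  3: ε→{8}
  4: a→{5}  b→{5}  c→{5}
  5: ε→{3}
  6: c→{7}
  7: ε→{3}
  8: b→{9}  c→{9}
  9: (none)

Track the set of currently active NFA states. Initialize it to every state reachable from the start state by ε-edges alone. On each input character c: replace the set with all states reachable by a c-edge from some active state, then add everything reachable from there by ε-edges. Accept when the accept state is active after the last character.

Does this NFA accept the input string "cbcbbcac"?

Answer: REJECT

Steps:
start: ε-closure({0}) = {0}
'c' @ 1: {1,2,4,6}
'b' @ 2: {3,5,8}
'c' @ 3: {9}  (accept∈set)
'b' @ 4: {}  — dead — no transitions
rest 'bcac' ignored (set empty)
end set {} — state 9 not in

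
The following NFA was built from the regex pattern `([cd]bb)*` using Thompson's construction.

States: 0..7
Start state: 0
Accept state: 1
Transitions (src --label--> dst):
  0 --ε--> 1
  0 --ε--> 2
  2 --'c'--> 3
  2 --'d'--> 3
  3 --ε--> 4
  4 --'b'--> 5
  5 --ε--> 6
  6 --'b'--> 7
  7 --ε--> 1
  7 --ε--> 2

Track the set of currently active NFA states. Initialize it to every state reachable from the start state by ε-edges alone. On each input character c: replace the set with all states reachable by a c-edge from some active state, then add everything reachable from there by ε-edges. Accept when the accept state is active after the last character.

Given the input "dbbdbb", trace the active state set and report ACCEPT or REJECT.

start: ε-closure({0}) = {0,1,2}
'd' @ 1: {3,4}
'b' @ 2: {5,6}
'b' @ 3: {1,2,7}  [accepting]
'd' @ 4: {3,4}
'b' @ 5: {5,6}
'b' @ 6: {1,2,7}  [accepting]
end set {1,2,7} — state 1 in

Answer: ACCEPT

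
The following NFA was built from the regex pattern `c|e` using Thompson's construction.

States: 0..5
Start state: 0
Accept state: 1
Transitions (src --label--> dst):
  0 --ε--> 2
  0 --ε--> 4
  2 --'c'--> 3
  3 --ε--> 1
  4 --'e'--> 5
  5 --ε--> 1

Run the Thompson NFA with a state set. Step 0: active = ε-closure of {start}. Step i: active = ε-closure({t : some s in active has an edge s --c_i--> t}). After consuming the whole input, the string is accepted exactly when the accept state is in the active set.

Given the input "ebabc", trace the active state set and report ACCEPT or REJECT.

Answer: REJECT

Derivation:
initial (ε-close {0}): {0,2,4}
'e' @ 1: {1,5}  (accept∈set)
'b' @ 2: {}  — state set empty
rest 'abc' ignored (set empty)
after full input: {}  (accept=1 not in)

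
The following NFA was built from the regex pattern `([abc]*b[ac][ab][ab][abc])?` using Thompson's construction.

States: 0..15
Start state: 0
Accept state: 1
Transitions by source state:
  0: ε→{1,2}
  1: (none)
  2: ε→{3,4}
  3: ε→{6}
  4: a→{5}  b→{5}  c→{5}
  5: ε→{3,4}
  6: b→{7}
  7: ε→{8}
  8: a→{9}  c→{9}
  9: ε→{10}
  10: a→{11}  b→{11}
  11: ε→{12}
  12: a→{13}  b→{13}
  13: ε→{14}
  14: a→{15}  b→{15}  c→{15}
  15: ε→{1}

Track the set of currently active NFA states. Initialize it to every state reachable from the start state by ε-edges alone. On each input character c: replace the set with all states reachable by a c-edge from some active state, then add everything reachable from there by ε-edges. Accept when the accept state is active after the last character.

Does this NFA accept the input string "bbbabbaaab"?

initial (ε-close {0}): {0,1,2,3,4,6}
'b' @ 1: {3,4,5,6,7,8}
'b' @ 2: {3,4,5,6,7,8}
'b' @ 3: {3,4,5,6,7,8}
'a' @ 4: {3,4,5,6,9,10}
'b' @ 5: {3,4,5,6,7,8,11,12}
'b' @ 6: {3,4,5,6,7,8,13,14}
'a' @ 7: {1,3,4,5,6,9,10,15}  [accepting]
'a' @ 8: {3,4,5,6,11,12}
'a' @ 9: {3,4,5,6,13,14}
'b' @ 10: {1,3,4,5,6,7,8,15}  [accepting]
end set {1,3,4,5,6,7,8,15} — state 1 in

Answer: ACCEPT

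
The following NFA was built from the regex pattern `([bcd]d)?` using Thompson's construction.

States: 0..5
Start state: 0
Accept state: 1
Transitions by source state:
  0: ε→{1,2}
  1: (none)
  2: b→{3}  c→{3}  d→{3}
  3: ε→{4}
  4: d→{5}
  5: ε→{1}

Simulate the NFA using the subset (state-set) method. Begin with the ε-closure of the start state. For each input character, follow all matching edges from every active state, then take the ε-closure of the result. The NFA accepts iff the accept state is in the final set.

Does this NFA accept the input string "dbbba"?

initial (ε-close {0}): {0,1,2}
'd' @ 1: {3,4}
'b' @ 2: {}  — no active states
rest 'bba' ignored (set empty)
after full input: {}  (accept=1 not in)

Answer: REJECT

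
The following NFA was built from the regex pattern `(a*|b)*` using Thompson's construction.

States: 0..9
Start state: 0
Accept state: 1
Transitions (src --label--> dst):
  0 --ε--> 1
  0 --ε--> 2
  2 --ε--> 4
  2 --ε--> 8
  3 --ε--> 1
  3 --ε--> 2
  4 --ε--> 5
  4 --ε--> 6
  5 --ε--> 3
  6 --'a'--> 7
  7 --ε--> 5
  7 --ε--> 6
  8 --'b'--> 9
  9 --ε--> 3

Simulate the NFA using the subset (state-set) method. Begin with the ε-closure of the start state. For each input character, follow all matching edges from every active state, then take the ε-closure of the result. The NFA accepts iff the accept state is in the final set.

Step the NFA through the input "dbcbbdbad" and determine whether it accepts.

S₀ = ε-closure({0}) = {0,1,2,3,4,5,6,8}
'd' @ 1: {}  — dead — no transitions
rest 'bcbbdbad' ignored (set empty)
after full input: {}  (accept=1 not in)

Answer: REJECT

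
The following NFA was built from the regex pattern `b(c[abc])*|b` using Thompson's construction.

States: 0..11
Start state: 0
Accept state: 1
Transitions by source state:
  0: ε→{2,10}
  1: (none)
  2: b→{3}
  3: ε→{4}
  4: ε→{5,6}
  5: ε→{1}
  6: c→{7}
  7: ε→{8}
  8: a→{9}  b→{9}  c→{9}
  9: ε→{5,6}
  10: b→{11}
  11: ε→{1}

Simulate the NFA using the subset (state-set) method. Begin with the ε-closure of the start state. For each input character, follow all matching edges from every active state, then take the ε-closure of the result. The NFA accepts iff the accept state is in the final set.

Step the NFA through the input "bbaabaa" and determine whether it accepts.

Answer: REJECT

Derivation:
initial (ε-close {0}): {0,2,10}
'b' @ 1: {1,3,4,5,6,11}  (accept∈set)
'b' @ 2: {}  — dead — no transitions
rest 'aabaa' ignored (set empty)
after full input: {}  (accept=1 not in)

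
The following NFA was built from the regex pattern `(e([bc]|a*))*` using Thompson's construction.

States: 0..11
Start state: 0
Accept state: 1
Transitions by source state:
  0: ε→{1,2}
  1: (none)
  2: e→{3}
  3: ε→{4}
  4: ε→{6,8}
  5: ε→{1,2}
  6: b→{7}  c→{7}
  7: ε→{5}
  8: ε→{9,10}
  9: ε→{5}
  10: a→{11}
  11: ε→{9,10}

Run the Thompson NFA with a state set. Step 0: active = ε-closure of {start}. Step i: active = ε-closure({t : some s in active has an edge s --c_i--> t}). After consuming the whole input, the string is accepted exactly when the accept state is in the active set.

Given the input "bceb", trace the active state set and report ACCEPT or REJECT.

start: ε-closure({0}) = {0,1,2}
'b' @ 1: {}  — state set empty
rest 'ceb' ignored (set empty)
end set {} — state 1 not in

Answer: REJECT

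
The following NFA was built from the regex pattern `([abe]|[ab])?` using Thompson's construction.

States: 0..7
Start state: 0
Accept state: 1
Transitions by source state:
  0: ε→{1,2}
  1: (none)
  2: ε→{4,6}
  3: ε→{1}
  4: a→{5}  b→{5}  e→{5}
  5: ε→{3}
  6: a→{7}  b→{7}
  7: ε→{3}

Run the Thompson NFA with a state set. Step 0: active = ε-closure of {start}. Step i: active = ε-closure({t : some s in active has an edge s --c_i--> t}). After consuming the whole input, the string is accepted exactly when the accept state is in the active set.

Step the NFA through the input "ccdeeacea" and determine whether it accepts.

start: ε-closure({0}) = {0,1,2,4,6}
'c' @ 1: {}  — state set empty
rest 'cdeeacea' ignored (set empty)
after full input: {}  (accept=1 not in)

Answer: REJECT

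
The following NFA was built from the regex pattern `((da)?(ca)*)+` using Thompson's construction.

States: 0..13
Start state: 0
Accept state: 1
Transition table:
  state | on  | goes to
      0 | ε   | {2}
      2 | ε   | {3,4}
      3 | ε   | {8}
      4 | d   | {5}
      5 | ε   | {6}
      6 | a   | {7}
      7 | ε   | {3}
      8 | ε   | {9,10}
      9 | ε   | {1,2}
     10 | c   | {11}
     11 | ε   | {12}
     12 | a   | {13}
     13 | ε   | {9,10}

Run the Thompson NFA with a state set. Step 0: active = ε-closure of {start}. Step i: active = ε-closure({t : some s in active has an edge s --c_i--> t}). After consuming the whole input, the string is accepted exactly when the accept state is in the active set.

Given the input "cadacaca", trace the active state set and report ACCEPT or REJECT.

start: ε-closure({0}) = {0,1,2,3,4,8,9,10}
'c' @ 1: {11,12}
'a' @ 2: {1,2,3,4,8,9,10,13}  ✓accept
'd' @ 3: {5,6}
'a' @ 4: {1,2,3,4,7,8,9,10}  ✓accept
'c' @ 5: {11,12}
'a' @ 6: {1,2,3,4,8,9,10,13}  ✓accept
'c' @ 7: {11,12}
'a' @ 8: {1,2,3,4,8,9,10,13}  ✓accept
end set {1,2,3,4,8,9,10,13} — state 1 in

Answer: ACCEPT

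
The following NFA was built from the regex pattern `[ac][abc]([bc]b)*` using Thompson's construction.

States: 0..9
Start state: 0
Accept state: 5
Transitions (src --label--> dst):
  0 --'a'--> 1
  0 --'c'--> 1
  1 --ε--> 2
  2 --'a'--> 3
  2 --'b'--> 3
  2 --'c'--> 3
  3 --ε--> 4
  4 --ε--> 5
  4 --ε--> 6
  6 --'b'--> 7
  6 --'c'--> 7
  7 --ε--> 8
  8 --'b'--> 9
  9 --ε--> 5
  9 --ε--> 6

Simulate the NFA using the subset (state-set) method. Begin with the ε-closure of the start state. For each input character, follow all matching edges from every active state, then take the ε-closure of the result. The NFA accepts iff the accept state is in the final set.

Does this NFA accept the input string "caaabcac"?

initial (ε-close {0}): {0}
'c' @ 1: {1,2}
'a' @ 2: {3,4,5,6}  (accept∈set)
'a' @ 3: {}  — state set empty
rest 'abcac' ignored (set empty)
final: {}; accept 5 not in set

Answer: REJECT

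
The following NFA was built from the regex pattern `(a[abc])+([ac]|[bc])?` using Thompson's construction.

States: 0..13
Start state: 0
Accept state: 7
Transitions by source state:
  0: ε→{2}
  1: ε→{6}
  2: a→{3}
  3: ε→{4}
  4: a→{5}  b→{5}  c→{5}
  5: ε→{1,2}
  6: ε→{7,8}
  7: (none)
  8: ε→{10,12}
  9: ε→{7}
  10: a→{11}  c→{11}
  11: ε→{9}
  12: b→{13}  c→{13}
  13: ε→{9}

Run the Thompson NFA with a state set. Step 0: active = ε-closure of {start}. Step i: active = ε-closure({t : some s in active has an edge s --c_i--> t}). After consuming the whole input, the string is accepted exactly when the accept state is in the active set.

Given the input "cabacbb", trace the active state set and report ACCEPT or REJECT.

start: ε-closure({0}) = {0,2}
'c' @ 1: {}  — no active states
rest 'abacbb' ignored (set empty)
final: {}; accept 7 not in set

Answer: REJECT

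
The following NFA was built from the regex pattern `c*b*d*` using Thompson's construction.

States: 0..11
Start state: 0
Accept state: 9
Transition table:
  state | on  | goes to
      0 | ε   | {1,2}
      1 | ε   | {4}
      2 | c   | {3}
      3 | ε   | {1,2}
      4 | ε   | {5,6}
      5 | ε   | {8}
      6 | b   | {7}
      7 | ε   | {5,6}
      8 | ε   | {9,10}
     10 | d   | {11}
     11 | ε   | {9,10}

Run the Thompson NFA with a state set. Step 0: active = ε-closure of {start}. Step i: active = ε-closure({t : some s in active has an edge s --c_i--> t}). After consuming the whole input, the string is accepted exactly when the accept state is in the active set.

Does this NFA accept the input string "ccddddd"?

Answer: ACCEPT

Derivation:
start: ε-closure({0}) = {0,1,2,4,5,6,8,9,10}
'c' @ 1: {1,2,3,4,5,6,8,9,10}  ✓accept
'c' @ 2: {1,2,3,4,5,6,8,9,10}  ✓accept
'd' @ 3: {9,10,11}  ✓accept
'd' @ 4: {9,10,11}  ✓accept
'd' @ 5: {9,10,11}  ✓accept
'd' @ 6: {9,10,11}  ✓accept
'd' @ 7: {9,10,11}  ✓accept
end set {9,10,11} — state 9 in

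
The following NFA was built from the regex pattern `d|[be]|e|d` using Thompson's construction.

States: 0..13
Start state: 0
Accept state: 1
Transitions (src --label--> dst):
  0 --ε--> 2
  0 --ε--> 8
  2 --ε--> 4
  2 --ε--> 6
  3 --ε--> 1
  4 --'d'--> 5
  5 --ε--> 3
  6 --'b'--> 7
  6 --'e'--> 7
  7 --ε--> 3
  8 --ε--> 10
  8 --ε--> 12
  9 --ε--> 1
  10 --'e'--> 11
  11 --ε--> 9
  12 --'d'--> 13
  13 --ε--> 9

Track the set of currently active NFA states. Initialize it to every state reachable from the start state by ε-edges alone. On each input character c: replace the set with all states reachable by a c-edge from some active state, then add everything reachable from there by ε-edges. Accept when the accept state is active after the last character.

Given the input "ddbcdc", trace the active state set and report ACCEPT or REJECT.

start: ε-closure({0}) = {0,2,4,6,8,10,12}
'd' @ 1: {1,3,5,9,13}  [accepting]
'd' @ 2: {}  — no active states
rest 'bcdc' ignored (set empty)
after full input: {}  (accept=1 not in)

Answer: REJECT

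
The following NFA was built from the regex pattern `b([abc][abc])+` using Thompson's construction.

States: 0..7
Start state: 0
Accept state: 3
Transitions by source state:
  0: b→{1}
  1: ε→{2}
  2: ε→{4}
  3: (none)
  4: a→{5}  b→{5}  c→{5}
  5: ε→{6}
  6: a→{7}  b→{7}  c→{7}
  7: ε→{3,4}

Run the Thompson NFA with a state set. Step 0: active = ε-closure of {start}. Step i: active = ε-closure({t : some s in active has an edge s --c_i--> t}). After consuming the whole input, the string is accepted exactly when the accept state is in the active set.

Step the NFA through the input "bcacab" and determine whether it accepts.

Answer: REJECT

Trace:
start: ε-closure({0}) = {0}
'b' @ 1: {1,2,4}
'c' @ 2: {5,6}
'a' @ 3: {3,4,7}  (accept∈set)
'c' @ 4: {5,6}
'a' @ 5: {3,4,7}  (accept∈set)
'b' @ 6: {5,6}
end set {5,6} — state 3 not in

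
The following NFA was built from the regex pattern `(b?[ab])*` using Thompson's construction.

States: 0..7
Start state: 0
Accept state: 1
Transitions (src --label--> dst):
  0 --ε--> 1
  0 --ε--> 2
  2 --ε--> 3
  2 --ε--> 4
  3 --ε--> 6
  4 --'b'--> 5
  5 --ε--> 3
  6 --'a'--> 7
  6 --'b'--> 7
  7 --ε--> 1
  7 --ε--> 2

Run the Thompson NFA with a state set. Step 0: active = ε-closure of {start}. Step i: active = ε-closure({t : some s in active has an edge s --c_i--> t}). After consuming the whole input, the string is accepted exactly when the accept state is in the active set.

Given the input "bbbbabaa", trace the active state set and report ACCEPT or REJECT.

initial (ε-close {0}): {0,1,2,3,4,6}
'b' @ 1: {1,2,3,4,5,6,7}  ✓accept
'b' @ 2: {1,2,3,4,5,6,7}  ✓accept
'b' @ 3: {1,2,3,4,5,6,7}  ✓accept
'b' @ 4: {1,2,3,4,5,6,7}  ✓accept
'a' @ 5: {1,2,3,4,6,7}  ✓accept
'b' @ 6: {1,2,3,4,5,6,7}  ✓accept
'a' @ 7: {1,2,3,4,6,7}  ✓accept
'a' @ 8: {1,2,3,4,6,7}  ✓accept
end set {1,2,3,4,6,7} — state 1 in

Answer: ACCEPT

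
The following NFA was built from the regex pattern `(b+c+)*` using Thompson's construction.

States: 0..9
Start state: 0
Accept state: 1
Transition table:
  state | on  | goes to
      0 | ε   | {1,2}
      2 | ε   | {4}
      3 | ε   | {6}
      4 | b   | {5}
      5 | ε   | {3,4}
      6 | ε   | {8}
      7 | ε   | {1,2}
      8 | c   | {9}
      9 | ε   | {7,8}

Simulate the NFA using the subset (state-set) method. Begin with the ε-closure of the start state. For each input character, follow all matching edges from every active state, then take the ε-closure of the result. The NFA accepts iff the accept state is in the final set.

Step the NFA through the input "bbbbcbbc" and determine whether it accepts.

start: ε-closure({0}) = {0,1,2,4}
'b' @ 1: {3,4,5,6,8}
'b' @ 2: {3,4,5,6,8}
'b' @ 3: {3,4,5,6,8}
'b' @ 4: {3,4,5,6,8}
'c' @ 5: {1,2,4,7,8,9}  (accept∈set)
'b' @ 6: {3,4,5,6,8}
'b' @ 7: {3,4,5,6,8}
'c' @ 8: {1,2,4,7,8,9}  (accept∈set)
end set {1,2,4,7,8,9} — state 1 in

Answer: ACCEPT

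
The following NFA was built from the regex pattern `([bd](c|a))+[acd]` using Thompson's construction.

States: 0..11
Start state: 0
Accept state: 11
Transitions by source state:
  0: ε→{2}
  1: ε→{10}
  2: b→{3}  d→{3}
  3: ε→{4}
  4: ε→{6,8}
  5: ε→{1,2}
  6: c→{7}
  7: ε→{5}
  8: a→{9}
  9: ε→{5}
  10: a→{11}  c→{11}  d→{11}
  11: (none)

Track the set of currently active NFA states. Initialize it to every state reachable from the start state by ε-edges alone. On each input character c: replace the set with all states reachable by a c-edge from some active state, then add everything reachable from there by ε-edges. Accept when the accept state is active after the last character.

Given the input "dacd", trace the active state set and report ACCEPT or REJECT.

Answer: REJECT

Derivation:
start: ε-closure({0}) = {0,2}
'd' @ 1: {3,4,6,8}
'a' @ 2: {1,2,5,9,10}
'c' @ 3: {11}  ✓accept
'd' @ 4: {}  — dead — no transitions
end set {} — state 11 not in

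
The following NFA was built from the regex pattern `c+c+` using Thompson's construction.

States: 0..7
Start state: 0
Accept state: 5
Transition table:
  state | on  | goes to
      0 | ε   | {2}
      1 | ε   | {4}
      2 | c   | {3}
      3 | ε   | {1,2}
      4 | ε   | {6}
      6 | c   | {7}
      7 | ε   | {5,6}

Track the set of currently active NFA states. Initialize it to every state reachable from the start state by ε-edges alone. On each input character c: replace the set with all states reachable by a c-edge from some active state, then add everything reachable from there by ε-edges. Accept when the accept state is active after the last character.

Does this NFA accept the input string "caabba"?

Answer: REJECT

Trace:
start: ε-closure({0}) = {0,2}
'c' @ 1: {1,2,3,4,6}
'a' @ 2: {}  — dead — no transitions
rest 'abba' ignored (set empty)
after full input: {}  (accept=5 not in)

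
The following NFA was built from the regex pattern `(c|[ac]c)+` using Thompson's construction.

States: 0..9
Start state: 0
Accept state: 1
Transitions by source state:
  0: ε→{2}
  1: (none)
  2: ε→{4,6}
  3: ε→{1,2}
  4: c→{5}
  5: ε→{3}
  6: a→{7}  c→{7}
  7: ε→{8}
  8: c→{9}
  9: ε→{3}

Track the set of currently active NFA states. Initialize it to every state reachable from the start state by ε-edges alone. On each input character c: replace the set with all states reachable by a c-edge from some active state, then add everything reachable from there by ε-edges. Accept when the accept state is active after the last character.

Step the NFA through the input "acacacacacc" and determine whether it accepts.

start: ε-closure({0}) = {0,2,4,6}
'a' @ 1: {7,8}
'c' @ 2: {1,2,3,4,6,9}  [accepting]
'a' @ 3: {7,8}
'c' @ 4: {1,2,3,4,6,9}  [accepting]
'a' @ 5: {7,8}
'c' @ 6: {1,2,3,4,6,9}  [accepting]
'a' @ 7: {7,8}
'c' @ 8: {1,2,3,4,6,9}  [accepting]
'a' @ 9: {7,8}
'c' @ 10: {1,2,3,4,6,9}  [accepting]
'c' @ 11: {1,2,3,4,5,6,7,8}  [accepting]
after full input: {1,2,3,4,5,6,7,8}  (accept=1 in)

Answer: ACCEPT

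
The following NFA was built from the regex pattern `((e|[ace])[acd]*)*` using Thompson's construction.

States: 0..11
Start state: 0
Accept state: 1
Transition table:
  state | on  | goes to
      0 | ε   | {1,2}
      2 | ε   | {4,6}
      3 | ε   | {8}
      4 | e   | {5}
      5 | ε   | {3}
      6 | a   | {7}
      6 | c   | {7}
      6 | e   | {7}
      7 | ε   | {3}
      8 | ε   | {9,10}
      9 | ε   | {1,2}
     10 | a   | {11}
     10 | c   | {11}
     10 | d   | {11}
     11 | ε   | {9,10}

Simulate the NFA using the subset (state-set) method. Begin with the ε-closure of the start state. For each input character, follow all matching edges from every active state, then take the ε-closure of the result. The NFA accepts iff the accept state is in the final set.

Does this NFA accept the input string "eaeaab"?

Answer: REJECT

Derivation:
start: ε-closure({0}) = {0,1,2,4,6}
'e' @ 1: {1,2,3,4,5,6,7,8,9,10}  (accept∈set)
'a' @ 2: {1,2,3,4,6,7,8,9,10,11}  (accept∈set)
'e' @ 3: {1,2,3,4,5,6,7,8,9,10}  (accept∈set)
'a' @ 4: {1,2,3,4,6,7,8,9,10,11}  (accept∈set)
'a' @ 5: {1,2,3,4,6,7,8,9,10,11}  (accept∈set)
'b' @ 6: {}  — dead — no transitions
end set {} — state 1 not in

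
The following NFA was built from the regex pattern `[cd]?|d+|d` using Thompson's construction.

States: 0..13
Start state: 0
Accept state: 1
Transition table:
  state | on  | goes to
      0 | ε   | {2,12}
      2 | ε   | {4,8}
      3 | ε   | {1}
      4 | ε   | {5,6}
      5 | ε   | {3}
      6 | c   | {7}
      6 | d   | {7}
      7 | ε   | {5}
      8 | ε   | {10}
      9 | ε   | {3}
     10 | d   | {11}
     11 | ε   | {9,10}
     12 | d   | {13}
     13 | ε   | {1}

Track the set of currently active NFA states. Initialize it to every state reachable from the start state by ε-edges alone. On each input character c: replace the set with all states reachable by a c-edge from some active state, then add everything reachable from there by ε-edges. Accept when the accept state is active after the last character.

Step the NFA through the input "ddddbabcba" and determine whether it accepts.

S₀ = ε-closure({0}) = {0,1,2,3,4,5,6,8,10,12}
'd' @ 1: {1,3,5,7,9,10,11,13}  (accept∈set)
'd' @ 2: {1,3,9,10,11}  (accept∈set)
'd' @ 3: {1,3,9,10,11}  (accept∈set)
'd' @ 4: {1,3,9,10,11}  (accept∈set)
'b' @ 5: {}  — no active states
rest 'abcba' ignored (set empty)
final: {}; accept 1 not in set

Answer: REJECT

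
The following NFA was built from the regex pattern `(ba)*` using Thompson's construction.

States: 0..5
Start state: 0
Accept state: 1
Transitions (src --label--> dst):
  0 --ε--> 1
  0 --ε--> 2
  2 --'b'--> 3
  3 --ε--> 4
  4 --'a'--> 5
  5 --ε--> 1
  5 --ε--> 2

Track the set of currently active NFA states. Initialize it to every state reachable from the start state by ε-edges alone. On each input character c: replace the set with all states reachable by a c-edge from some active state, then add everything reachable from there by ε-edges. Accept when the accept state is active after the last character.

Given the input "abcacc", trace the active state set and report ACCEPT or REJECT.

initial (ε-close {0}): {0,1,2}
'a' @ 1: {}  — no active states
rest 'bcacc' ignored (set empty)
end set {} — state 1 not in

Answer: REJECT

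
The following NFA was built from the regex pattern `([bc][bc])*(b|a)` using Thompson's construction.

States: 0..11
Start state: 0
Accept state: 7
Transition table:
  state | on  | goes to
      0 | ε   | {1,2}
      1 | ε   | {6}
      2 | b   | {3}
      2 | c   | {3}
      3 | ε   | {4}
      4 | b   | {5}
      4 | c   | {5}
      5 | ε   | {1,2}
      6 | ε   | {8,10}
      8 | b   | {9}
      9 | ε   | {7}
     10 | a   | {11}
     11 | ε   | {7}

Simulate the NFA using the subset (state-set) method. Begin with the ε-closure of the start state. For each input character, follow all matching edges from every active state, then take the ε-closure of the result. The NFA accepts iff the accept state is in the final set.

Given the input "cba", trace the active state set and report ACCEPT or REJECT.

start: ε-closure({0}) = {0,1,2,6,8,10}
'c' @ 1: {3,4}
'b' @ 2: {1,2,5,6,8,10}
'a' @ 3: {7,11}  ✓accept
after full input: {7,11}  (accept=7 in)

Answer: ACCEPT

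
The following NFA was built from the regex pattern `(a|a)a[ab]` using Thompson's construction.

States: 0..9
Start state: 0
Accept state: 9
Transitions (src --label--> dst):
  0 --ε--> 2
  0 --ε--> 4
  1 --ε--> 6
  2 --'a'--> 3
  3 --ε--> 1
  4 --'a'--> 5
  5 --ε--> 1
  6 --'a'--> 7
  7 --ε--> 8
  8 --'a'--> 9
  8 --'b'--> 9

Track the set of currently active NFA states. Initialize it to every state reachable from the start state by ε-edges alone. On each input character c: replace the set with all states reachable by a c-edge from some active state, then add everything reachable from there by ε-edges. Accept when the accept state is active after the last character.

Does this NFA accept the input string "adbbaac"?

Answer: REJECT

Derivation:
initial (ε-close {0}): {0,2,4}
'a' @ 1: {1,3,5,6}
'd' @ 2: {}  — dead — no transitions
rest 'bbaac' ignored (set empty)
after full input: {}  (accept=9 not in)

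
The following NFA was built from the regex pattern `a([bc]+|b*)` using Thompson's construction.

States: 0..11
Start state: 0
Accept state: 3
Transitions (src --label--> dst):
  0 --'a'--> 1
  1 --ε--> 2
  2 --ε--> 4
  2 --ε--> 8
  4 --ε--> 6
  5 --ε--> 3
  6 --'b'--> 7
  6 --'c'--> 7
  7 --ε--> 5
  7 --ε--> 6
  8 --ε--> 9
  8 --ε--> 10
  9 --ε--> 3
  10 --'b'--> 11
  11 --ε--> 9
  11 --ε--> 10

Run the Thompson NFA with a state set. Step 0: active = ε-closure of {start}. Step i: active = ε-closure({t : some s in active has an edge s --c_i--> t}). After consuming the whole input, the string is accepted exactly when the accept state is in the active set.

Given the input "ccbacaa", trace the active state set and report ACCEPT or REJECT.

S₀ = ε-closure({0}) = {0}
'c' @ 1: {}  — dead — no transitions
rest 'cbacaa' ignored (set empty)
final: {}; accept 3 not in set

Answer: REJECT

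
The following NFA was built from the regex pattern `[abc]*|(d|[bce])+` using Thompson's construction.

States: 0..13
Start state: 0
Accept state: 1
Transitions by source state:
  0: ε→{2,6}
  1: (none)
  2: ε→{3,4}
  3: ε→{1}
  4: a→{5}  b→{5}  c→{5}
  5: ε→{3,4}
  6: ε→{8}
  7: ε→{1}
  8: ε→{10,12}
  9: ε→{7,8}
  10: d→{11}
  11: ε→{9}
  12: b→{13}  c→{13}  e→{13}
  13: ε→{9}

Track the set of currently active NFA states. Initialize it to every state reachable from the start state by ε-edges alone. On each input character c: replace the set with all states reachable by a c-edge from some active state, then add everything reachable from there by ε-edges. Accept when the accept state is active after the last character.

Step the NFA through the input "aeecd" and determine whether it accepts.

start: ε-closure({0}) = {0,1,2,3,4,6,8,10,12}
'a' @ 1: {1,3,4,5}  [accepting]
'e' @ 2: {}  — state set empty
rest 'ecd' ignored (set empty)
final: {}; accept 1 not in set

Answer: REJECT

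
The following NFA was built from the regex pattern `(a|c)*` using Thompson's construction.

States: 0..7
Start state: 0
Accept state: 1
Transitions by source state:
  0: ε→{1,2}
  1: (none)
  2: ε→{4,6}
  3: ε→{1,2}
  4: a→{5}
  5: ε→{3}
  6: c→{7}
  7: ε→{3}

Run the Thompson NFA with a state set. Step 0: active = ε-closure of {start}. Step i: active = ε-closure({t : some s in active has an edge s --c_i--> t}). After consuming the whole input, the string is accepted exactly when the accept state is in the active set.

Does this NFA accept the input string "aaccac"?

start: ε-closure({0}) = {0,1,2,4,6}
'a' @ 1: {1,2,3,4,5,6}  ✓accept
'a' @ 2: {1,2,3,4,5,6}  ✓accept
'c' @ 3: {1,2,3,4,6,7}  ✓accept
'c' @ 4: {1,2,3,4,6,7}  ✓accept
'a' @ 5: {1,2,3,4,5,6}  ✓accept
'c' @ 6: {1,2,3,4,6,7}  ✓accept
end set {1,2,3,4,6,7} — state 1 in

Answer: ACCEPT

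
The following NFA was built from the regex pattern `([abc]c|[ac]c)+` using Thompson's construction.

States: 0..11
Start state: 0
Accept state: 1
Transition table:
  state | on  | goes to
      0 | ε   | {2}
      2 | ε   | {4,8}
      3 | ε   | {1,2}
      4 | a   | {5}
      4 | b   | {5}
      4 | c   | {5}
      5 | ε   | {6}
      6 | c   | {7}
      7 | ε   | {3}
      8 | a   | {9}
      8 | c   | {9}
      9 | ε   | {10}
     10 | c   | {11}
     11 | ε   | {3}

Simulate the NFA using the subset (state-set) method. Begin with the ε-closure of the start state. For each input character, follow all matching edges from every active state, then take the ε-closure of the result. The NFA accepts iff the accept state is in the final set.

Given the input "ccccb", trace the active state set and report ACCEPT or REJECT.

Answer: REJECT

Steps:
initial (ε-close {0}): {0,2,4,8}
'c' @ 1: {5,6,9,10}
'c' @ 2: {1,2,3,4,7,8,11}  ✓accept
'c' @ 3: {5,6,9,10}
'c' @ 4: {1,2,3,4,7,8,11}  ✓accept
'b' @ 5: {5,6}
final: {5,6}; accept 1 not in set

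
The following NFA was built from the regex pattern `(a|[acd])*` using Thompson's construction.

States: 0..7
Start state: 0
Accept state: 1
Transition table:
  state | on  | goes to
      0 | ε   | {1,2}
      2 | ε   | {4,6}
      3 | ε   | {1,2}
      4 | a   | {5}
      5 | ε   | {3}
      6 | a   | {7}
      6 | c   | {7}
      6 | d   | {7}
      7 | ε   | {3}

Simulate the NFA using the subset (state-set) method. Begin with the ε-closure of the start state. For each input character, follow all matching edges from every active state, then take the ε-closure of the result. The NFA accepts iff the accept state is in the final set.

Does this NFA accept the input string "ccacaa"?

S₀ = ε-closure({0}) = {0,1,2,4,6}
'c' @ 1: {1,2,3,4,6,7}  [accepting]
'c' @ 2: {1,2,3,4,6,7}  [accepting]
'a' @ 3: {1,2,3,4,5,6,7}  [accepting]
'c' @ 4: {1,2,3,4,6,7}  [accepting]
'a' @ 5: {1,2,3,4,5,6,7}  [accepting]
'a' @ 6: {1,2,3,4,5,6,7}  [accepting]
after full input: {1,2,3,4,5,6,7}  (accept=1 in)

Answer: ACCEPT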